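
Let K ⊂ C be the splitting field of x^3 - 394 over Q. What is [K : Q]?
[K : Q] = 6

The roots of x^3 - 394 are ∛394, ω∛394, ω^2∛394 where ω = e^(2πi/3) is a primitive cube root of unity, so K = Q(∛394, ω). Now [Q(∛394):Q] = 3 (since 394 is not a perfect cube, x^3 - 394 is irreducible) and [Q(ω):Q] = 2. Both 2 and 3 divide [K:Q], and [K:Q] ≤ 3·2 = 6, so [K:Q] = 6. (Equivalently: Q(∛394) ⊂ R but ω ∉ R, so [K : Q(∛394)] = 2.)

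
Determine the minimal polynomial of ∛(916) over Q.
m_α(x) = x^3 - 916

α satisfies α^3 = 916, so x^3 - 916 annihilates α. By the rational root test, a rational root p/q (in lowest terms) of x^3 - 916 would satisfy p^3 = 916 q^3, forcing q = 1 and p^3 = 916; but 916 is not a perfect cube, contradiction. A monic cubic over Q with no rational root is irreducible (any nontrivial factorization would include a linear factor). Hence x^3 - 916 is the minimal polynomial of α, and in particular [Q(α):Q] = 3.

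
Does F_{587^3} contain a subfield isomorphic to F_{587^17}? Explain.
No: F_{587^17} is not a subfield of F_{587^3}

F_{p^m} embeds in F_{p^n} iff m | n. Here 17 ∤ 3 (since 3 = 0·17 + 3 with remainder 3 ≠ 0), so F_{587^17} is not a subfield of F_{587^3}. Equivalently: if it were, the tower law would give 17 = [F_{587^17}:F_587] dividing [F_{587^3}:F_587] = 3, contradiction.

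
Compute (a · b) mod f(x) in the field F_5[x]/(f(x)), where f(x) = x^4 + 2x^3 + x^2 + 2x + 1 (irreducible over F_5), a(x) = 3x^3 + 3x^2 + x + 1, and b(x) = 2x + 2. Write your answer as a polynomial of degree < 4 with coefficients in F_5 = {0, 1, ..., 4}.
a · b ≡ 2x^2 + 2x + 1 (mod f(x))

Multiply in F_5[x]: a(x)·b(x) = (3x^3 + 3x^2 + x + 1)·(2x + 2) = x^4 + 2x^3 + 3x^2 + 4x + 2. This has degree ≥ 4, so divide by f(x) over F_5: x^4 + 2x^3 + 3x^2 + 4x + 2 = (1)·(x^4 + 2x^3 + x^2 + 2x + 1) + (2x^2 + 2x + 1). Hence a·b ≡ 2x^2 + 2x + 1 (mod f). (F_5[x]/(f) is a field with 5^4 = 625 elements since f is irreducible of degree 4.)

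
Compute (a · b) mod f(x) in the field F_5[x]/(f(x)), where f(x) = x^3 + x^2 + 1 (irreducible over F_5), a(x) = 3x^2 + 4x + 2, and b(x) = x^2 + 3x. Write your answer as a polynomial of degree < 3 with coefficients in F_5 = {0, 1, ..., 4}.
a · b ≡ 4x^2 + 3x (mod f(x))

Multiply in F_5[x]: a(x)·b(x) = (3x^2 + 4x + 2)·(x^2 + 3x) = 3x^4 + 3x^3 + 4x^2 + x. This has degree ≥ 3, so divide by f(x) over F_5: 3x^4 + 3x^3 + 4x^2 + x = (3x)·(x^3 + x^2 + 1) + (4x^2 + 3x). Hence a·b ≡ 4x^2 + 3x (mod f). (F_5[x]/(f) is a field with 5^3 = 125 elements since f is irreducible of degree 3.)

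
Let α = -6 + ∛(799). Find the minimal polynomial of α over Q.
m_α(x) = x^3 + 18x^2 + 108x - 583

Set β = α + 6 = ∛(799), so β^3 = 799. Then (α + 6)^3 - 799 = 0, i.e. α is a root of g(x) = (x + 6)^3 - 799 = x^3 + 18x^2 + 108x - 583. Since g(x) = h(x + 6) where h(x) = x^3 - 799, and h is irreducible over Q (because 799 is not a perfect cube, so h has no rational root, and a monic cubic with no rational root is irreducible), g is also irreducible (irreducibility is preserved under the substitution x → x + 6). Hence m_α(x) = x^3 + 18x^2 + 108x - 583.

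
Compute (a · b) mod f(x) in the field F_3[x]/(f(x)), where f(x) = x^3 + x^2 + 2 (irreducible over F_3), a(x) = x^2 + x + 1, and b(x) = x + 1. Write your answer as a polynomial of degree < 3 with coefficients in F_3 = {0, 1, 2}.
a · b ≡ x^2 + 2x + 2 (mod f(x))

Multiply in F_3[x]: a(x)·b(x) = (x^2 + x + 1)·(x + 1) = x^3 + 2x^2 + 2x + 1. This has degree ≥ 3, so divide by f(x) over F_3: x^3 + 2x^2 + 2x + 1 = (1)·(x^3 + x^2 + 2) + (x^2 + 2x + 2). Hence a·b ≡ x^2 + 2x + 2 (mod f). (F_3[x]/(f) is a field with 3^3 = 27 elements since f is irreducible of degree 3.)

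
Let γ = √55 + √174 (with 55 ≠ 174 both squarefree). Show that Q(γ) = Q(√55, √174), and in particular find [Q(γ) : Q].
[Q(γ) : Q] = 4 (equivalently, Q(γ) = Q(√55, √174))

Obviously Q(γ) ⊆ Q(√55, √174), and [Q(√55, √174):Q] = 4 (since 55, 174 are distinct squarefree integers > 1 with 9570 not a perfect square). To show equality we compute the minimal polynomial of γ. From γ = √55 + √174: γ^2 = 55 + 2√(9570) + 174 = 229 + 2√(9570), so γ^2 - 229 = 2√(9570); squaring, (γ^2 - 229)^2 = 4·9570, i.e. γ^4 - 458γ^2 + 52441 - 38280 = 0, i.e. γ^4 - 458γ^2 + 14161 = 0. So γ is a root of x^4 - 458x^2 + 14161. This polynomial is irreducible over Q: it has no rational root (each ±√55 ± √174 is irrational), and any factorization into two quadratics over Q would force √(9570) ∈ Q (pairing opposite roots) or √55, √174 ∈ Q (other pairings), all impossible. Hence [Q(γ):Q] = 4 = [Q(√55, √174):Q], so Q(γ) = Q(√55, √174).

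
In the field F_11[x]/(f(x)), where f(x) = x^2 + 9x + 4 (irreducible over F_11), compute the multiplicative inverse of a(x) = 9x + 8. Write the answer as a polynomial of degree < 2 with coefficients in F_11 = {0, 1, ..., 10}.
a(x)^(-1) ≡ 6x + 1 (mod f(x))

Since f is irreducible over F_11, F_11[x]/(f) is a field and a(x) ≠ 0 has an inverse. Apply the extended Euclidean algorithm to f(x) and a(x) in F_11[x]: f(x) = (5x + 10)·a(x) + (1). The last nonzero remainder is the constant 1 = gcd(f, a) in F_11. Back-substituting through the division chain expresses 1 = s(x)·a(x) + t(x)·f(x) with s(x) ≡ 6x + 1 (mod f), so a(x)^(-1) ≡ s(x) = 6x + 1 (mod f). Check: (9x + 8)·(6x + 1) = 10x^2 + 2x + 8 ≡ 1 (mod x^2 + 9x + 4).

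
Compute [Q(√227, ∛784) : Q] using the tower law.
[Q(√227, ∛784) : Q] = 6

Let L = Q(√227, ∛784). Since Q(√227) ⊂ L and [Q(√227):Q] = 2, the tower law gives 2 | [L:Q]. Likewise Q(∛784) ⊂ L with [Q(∛784):Q] = 3 (because 784 is not a perfect cube), so 3 | [L:Q]. As gcd(2,3) = 1, [L:Q] is divisible by 6. Conversely L is generated over Q by √227 and ∛784, so [L:Q] ≤ 2·3 = 6. Therefore [Q(√227, ∛784) : Q] = 6.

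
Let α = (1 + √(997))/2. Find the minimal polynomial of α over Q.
m_α(x) = x^2 - x - 249

From 2α - 1 = √(997), squaring gives (2α - 1)^2 = 997, i.e. 4α^2 - 4α + 1 = 997, so α^2 - α + (1 - 997)/4 = 0. Since 997 ≡ 1 (mod 4), (1 - 997)/4 = -249 ∈ Z. The polynomial x^2 - x - 249 has discriminant 1 - 4·(-249) = 997, which is not a perfect square in Q (d = 997 is squarefree and ≠ 1), so x^2 - x - 249 is irreducible over Q. It is the minimal polynomial of α.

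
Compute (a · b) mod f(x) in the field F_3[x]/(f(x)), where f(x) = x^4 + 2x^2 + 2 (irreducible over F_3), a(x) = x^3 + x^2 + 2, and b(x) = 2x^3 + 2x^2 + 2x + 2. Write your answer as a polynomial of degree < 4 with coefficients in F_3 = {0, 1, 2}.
a · b ≡ 2x^2 + 2x + 1 (mod f(x))

Multiply in F_3[x]: a(x)·b(x) = (x^3 + x^2 + 2)·(2x^3 + 2x^2 + 2x + 2) = 2x^6 + x^5 + x^4 + 2x^3 + x + 1. This has degree ≥ 4, so divide by f(x) over F_3: 2x^6 + x^5 + x^4 + 2x^3 + x + 1 = (2x^2 + x)·(x^4 + 2x^2 + 2) + (2x^2 + 2x + 1). Hence a·b ≡ 2x^2 + 2x + 1 (mod f). (F_3[x]/(f) is a field with 3^4 = 81 elements since f is irreducible of degree 4.)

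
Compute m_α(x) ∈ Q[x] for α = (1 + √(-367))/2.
m_α(x) = x^2 - x + 92

From 2α - 1 = √(-367), squaring gives (2α - 1)^2 = -367, i.e. 4α^2 - 4α + 1 = -367, so α^2 - α + (1 + 367)/4 = 0. Since -367 ≡ 1 (mod 4), (1 + 367)/4 = 92 ∈ Z. The polynomial x^2 - x + 92 has discriminant 1 - 4·(92) = -367, which is not a perfect square in Q (d = -367 is squarefree and ≠ 1), so x^2 - x + 92 is irreducible over Q. It is the minimal polynomial of α.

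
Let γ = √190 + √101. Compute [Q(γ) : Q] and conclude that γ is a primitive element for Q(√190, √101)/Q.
[Q(γ) : Q] = 4 (equivalently, Q(γ) = Q(√190, √101))

Obviously Q(γ) ⊆ Q(√190, √101), and [Q(√190, √101):Q] = 4 (since 190, 101 are distinct squarefree integers > 1 with 19190 not a perfect square). To show equality we compute the minimal polynomial of γ. From γ = √190 + √101: γ^2 = 190 + 2√(19190) + 101 = 291 + 2√(19190), so γ^2 - 291 = 2√(19190); squaring, (γ^2 - 291)^2 = 4·19190, i.e. γ^4 - 582γ^2 + 84681 - 76760 = 0, i.e. γ^4 - 582γ^2 + 7921 = 0. So γ is a root of x^4 - 582x^2 + 7921. This polynomial is irreducible over Q: it has no rational root (each ±√190 ± √101 is irrational), and any factorization into two quadratics over Q would force √(19190) ∈ Q (pairing opposite roots) or √190, √101 ∈ Q (other pairings), all impossible. Hence [Q(γ):Q] = 4 = [Q(√190, √101):Q], so Q(γ) = Q(√190, √101).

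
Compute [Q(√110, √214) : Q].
[Q(√110, √214) : Q] = 4

[Q(√110):Q] = 2 (min poly x^2 - 110, irreducible since 110 is squarefree > 1). For the top step, suppose √214 ∈ Q(√110), say √214 = c + d√110 with c, d ∈ Q. Squaring: 214 = c^2 + 110d^2 + 2cd√110. Since √110 ∉ Q this forces 2cd = 0. If d = 0 then √214 = c ∈ Q, contradicting 214 squarefree > 1. If c = 0 then 214 = 110d^2, so 110·214 = (110d)^2 is a perfect square in Q — but 110·214 = 23540 is not a perfect square (since 110 and 214 are distinct squarefree integers). Contradiction. Hence √214 ∉ Q(√110), so x^2 - 214 stays irreducible over Q(√110) and [Q(√110, √214) : Q(√110)] = 2. By the tower law, [Q(√110, √214) : Q] = 2 · 2 = 4.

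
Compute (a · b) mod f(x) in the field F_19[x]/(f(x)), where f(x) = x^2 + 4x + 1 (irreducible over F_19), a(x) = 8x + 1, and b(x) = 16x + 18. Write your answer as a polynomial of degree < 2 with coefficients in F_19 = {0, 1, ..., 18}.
a · b ≡ 9x + 4 (mod f(x))

Multiply in F_19[x]: a(x)·b(x) = (8x + 1)·(16x + 18) = 14x^2 + 8x + 18. This has degree ≥ 2, so divide by f(x) over F_19: 14x^2 + 8x + 18 = (14)·(x^2 + 4x + 1) + (9x + 4). Hence a·b ≡ 9x + 4 (mod f). (F_19[x]/(f) is a field with 19^2 = 361 elements since f is irreducible of degree 2.)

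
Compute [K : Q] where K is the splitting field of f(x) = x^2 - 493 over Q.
[K : Q] = 2

f(x) = x^2 - 493 factors as (x - √493)(x + √493). The splitting field is K = Q(√493). Since 493 is squarefree and > 1, it is not a perfect square, so x^2 - 493 is irreducible over Q and [Q(√493) : Q] = 2. Hence [K : Q] = 2.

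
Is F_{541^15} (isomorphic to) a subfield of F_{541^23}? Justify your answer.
No: F_{541^15} is not a subfield of F_{541^23}

F_{p^m} embeds in F_{p^n} iff m | n. Here 15 ∤ 23 (since 23 = 1·15 + 8 with remainder 8 ≠ 0), so F_{541^15} is not a subfield of F_{541^23}. Equivalently: if it were, the tower law would give 15 = [F_{541^15}:F_541] dividing [F_{541^23}:F_541] = 23, contradiction.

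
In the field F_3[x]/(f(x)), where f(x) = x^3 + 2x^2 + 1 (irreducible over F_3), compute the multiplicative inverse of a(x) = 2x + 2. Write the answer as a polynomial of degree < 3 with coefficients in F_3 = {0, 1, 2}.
a(x)^(-1) ≡ 2x^2 + 2x + 1 (mod f(x))

Since f is irreducible over F_3, F_3[x]/(f) is a field and a(x) ≠ 0 has an inverse. Apply the extended Euclidean algorithm to f(x) and a(x) in F_3[x]: f(x) = (2x^2 + 2x + 1)·a(x) + (2). The last nonzero remainder is the constant 2 = gcd(f, a) in F_3. Back-substituting through the division chain expresses 2 = s(x)·a(x) + t(x)·f(x) with s(x) ≡ x^2 + x + 2 (mod f), so (x^2 + x + 2)·a(x) ≡ 2 (mod f). Multiplying by 2^(-1) ≡ 2 in F_3 gives a(x)^(-1) ≡ 2·(x^2 + x + 2) ≡ 2x^2 + 2x + 1 (mod f). Check: (2x + 2)·(2x^2 + 2x + 1) = x^3 + 2x^2 + 2 ≡ 1 (mod x^3 + 2x^2 + 1).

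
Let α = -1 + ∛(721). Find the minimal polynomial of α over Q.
m_α(x) = x^3 + 3x^2 + 3x - 720

Set β = α + 1 = ∛(721), so β^3 = 721. Then (α + 1)^3 - 721 = 0, i.e. α is a root of g(x) = (x + 1)^3 - 721 = x^3 + 3x^2 + 3x - 720. Since g(x) = h(x + 1) where h(x) = x^3 - 721, and h is irreducible over Q (because 721 is not a perfect cube, so h has no rational root, and a monic cubic with no rational root is irreducible), g is also irreducible (irreducibility is preserved under the substitution x → x + 1). Hence m_α(x) = x^3 + 3x^2 + 3x - 720.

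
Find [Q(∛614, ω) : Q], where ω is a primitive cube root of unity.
[Q(∛614, ω) : Q] = 6

[Q(∛614):Q] = 3 (min poly x^3 - 614, irreducible since 614 is not a perfect cube). [Q(ω):Q] = 2 (min poly x^2 + x + 1). Since Q(∛614) ⊂ R and ω ∉ R, we have ω ∉ Q(∛614), so x^2 + x + 1 remains irreducible over Q(∛614) and [Q(∛614, ω) : Q(∛614)] = 2. By the tower law, [Q(∛614, ω) : Q] = 3 · 2 = 6. (In fact Q(∛614, ω) is the splitting field of x^3 - 614 over Q.)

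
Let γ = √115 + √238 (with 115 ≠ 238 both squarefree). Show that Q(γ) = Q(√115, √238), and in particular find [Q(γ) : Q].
[Q(γ) : Q] = 4 (equivalently, Q(γ) = Q(√115, √238))

Obviously Q(γ) ⊆ Q(√115, √238), and [Q(√115, √238):Q] = 4 (since 115, 238 are distinct squarefree integers > 1 with 27370 not a perfect square). To show equality we compute the minimal polynomial of γ. From γ = √115 + √238: γ^2 = 115 + 2√(27370) + 238 = 353 + 2√(27370), so γ^2 - 353 = 2√(27370); squaring, (γ^2 - 353)^2 = 4·27370, i.e. γ^4 - 706γ^2 + 124609 - 109480 = 0, i.e. γ^4 - 706γ^2 + 15129 = 0. So γ is a root of x^4 - 706x^2 + 15129. This polynomial is irreducible over Q: it has no rational root (each ±√115 ± √238 is irrational), and any factorization into two quadratics over Q would force √(27370) ∈ Q (pairing opposite roots) or √115, √238 ∈ Q (other pairings), all impossible. Hence [Q(γ):Q] = 4 = [Q(√115, √238):Q], so Q(γ) = Q(√115, √238).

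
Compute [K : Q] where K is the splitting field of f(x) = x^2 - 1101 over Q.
[K : Q] = 2

f(x) = x^2 - 1101 factors as (x - √1101)(x + √1101). The splitting field is K = Q(√1101). Since 1101 is squarefree and > 1, it is not a perfect square, so x^2 - 1101 is irreducible over Q and [Q(√1101) : Q] = 2. Hence [K : Q] = 2.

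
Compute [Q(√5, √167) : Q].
[Q(√5, √167) : Q] = 4

[Q(√5):Q] = 2 (min poly x^2 - 5, irreducible since 5 is squarefree > 1). For the top step, suppose √167 ∈ Q(√5), say √167 = c + d√5 with c, d ∈ Q. Squaring: 167 = c^2 + 5d^2 + 2cd√5. Since √5 ∉ Q this forces 2cd = 0. If d = 0 then √167 = c ∈ Q, contradicting 167 squarefree > 1. If c = 0 then 167 = 5d^2, so 5·167 = (5d)^2 is a perfect square in Q — but 5·167 = 835 is not a perfect square (since 5 and 167 are distinct squarefree integers). Contradiction. Hence √167 ∉ Q(√5), so x^2 - 167 stays irreducible over Q(√5) and [Q(√5, √167) : Q(√5)] = 2. By the tower law, [Q(√5, √167) : Q] = 2 · 2 = 4.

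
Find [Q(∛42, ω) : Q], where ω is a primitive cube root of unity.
[Q(∛42, ω) : Q] = 6

[Q(∛42):Q] = 3 (min poly x^3 - 42, irreducible since 42 is not a perfect cube). [Q(ω):Q] = 2 (min poly x^2 + x + 1). Since Q(∛42) ⊂ R and ω ∉ R, we have ω ∉ Q(∛42), so x^2 + x + 1 remains irreducible over Q(∛42) and [Q(∛42, ω) : Q(∛42)] = 2. By the tower law, [Q(∛42, ω) : Q] = 3 · 2 = 6. (In fact Q(∛42, ω) is the splitting field of x^3 - 42 over Q.)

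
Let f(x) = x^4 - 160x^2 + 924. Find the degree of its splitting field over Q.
[K : Q] = 4

Solving the quadratic in x^2: x^2 = (160 ± √(160^2 - 4·924))/2 = (160 ± √21904)/2 = (160 ± 148)/2, giving x^2 = 6 or x^2 = 154. So f(x) = (x^2 - 6)(x^2 - 154) and the roots of f are ±√6, ±√154. Hence the splitting field is K = Q(√6, √154). Since 6 and 154 are distinct squarefree integers > 1, their product 924 is not a perfect square, so √154 ∉ Q(√6). By the tower law [K:Q] = [Q(√6,√154):Q(√6)] · [Q(√6):Q] = 2 · 2 = 4.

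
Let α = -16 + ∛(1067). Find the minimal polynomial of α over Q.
m_α(x) = x^3 + 48x^2 + 768x + 3029

Set β = α + 16 = ∛(1067), so β^3 = 1067. Then (α + 16)^3 - 1067 = 0, i.e. α is a root of g(x) = (x + 16)^3 - 1067 = x^3 + 48x^2 + 768x + 3029. Since g(x) = h(x + 16) where h(x) = x^3 - 1067, and h is irreducible over Q (because 1067 is not a perfect cube, so h has no rational root, and a monic cubic with no rational root is irreducible), g is also irreducible (irreducibility is preserved under the substitution x → x + 16). Hence m_α(x) = x^3 + 48x^2 + 768x + 3029.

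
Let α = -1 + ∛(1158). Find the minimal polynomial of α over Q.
m_α(x) = x^3 + 3x^2 + 3x - 1157

Set β = α + 1 = ∛(1158), so β^3 = 1158. Then (α + 1)^3 - 1158 = 0, i.e. α is a root of g(x) = (x + 1)^3 - 1158 = x^3 + 3x^2 + 3x - 1157. Since g(x) = h(x + 1) where h(x) = x^3 - 1158, and h is irreducible over Q (because 1158 is not a perfect cube, so h has no rational root, and a monic cubic with no rational root is irreducible), g is also irreducible (irreducibility is preserved under the substitution x → x + 1). Hence m_α(x) = x^3 + 3x^2 + 3x - 1157.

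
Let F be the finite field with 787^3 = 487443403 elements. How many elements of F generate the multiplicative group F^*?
There are φ(487443402) = 155844000 primitive elements

F_q^* is cyclic of order q - 1 = 487443402. A cyclic group of order m has exactly φ(m) generators. Here m = 487443402 = 2 · 3^2 · 37^2 · 131 · 151, so the number of primitive elements is φ(487443402) = 155844000.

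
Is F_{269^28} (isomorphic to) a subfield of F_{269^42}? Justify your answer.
No: F_{269^28} is not a subfield of F_{269^42}

F_{p^m} embeds in F_{p^n} iff m | n. Here 28 ∤ 42 (since 42 = 1·28 + 14 with remainder 14 ≠ 0), so F_{269^28} is not a subfield of F_{269^42}. Equivalently: if it were, the tower law would give 28 = [F_{269^28}:F_269] dividing [F_{269^42}:F_269] = 42, contradiction.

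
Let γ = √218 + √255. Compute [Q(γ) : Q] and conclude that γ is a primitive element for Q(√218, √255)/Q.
[Q(γ) : Q] = 4 (equivalently, Q(γ) = Q(√218, √255))

Obviously Q(γ) ⊆ Q(√218, √255), and [Q(√218, √255):Q] = 4 (since 218, 255 are distinct squarefree integers > 1 with 55590 not a perfect square). To show equality we compute the minimal polynomial of γ. From γ = √218 + √255: γ^2 = 218 + 2√(55590) + 255 = 473 + 2√(55590), so γ^2 - 473 = 2√(55590); squaring, (γ^2 - 473)^2 = 4·55590, i.e. γ^4 - 946γ^2 + 223729 - 222360 = 0, i.e. γ^4 - 946γ^2 + 1369 = 0. So γ is a root of x^4 - 946x^2 + 1369. This polynomial is irreducible over Q: it has no rational root (each ±√218 ± √255 is irrational), and any factorization into two quadratics over Q would force √(55590) ∈ Q (pairing opposite roots) or √218, √255 ∈ Q (other pairings), all impossible. Hence [Q(γ):Q] = 4 = [Q(√218, √255):Q], so Q(γ) = Q(√218, √255).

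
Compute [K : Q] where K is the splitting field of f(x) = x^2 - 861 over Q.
[K : Q] = 2

f(x) = x^2 - 861 factors as (x - √861)(x + √861). The splitting field is K = Q(√861). Since 861 is squarefree and > 1, it is not a perfect square, so x^2 - 861 is irreducible over Q and [Q(√861) : Q] = 2. Hence [K : Q] = 2.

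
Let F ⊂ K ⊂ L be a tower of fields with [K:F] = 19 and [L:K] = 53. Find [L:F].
[L:F] = 1007

The tower law says that for any tower of field extensions F ⊂ K ⊂ L with finite degrees, [L:F] = [L:K] · [K:F]. Here this gives [L:F] = 53 · 19 = 1007.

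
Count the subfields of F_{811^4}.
F_{811^4} has 3 subfields

The subfields of F_{p^n} are exactly the fields F_{p^d} for d | n (each is the fixed field of the unique index-d subgroup of Gal(F_{p^n}/F_p) ≅ Z/nZ). The divisors of n = 4 are {1, 2, 4}, giving 3 subfields: F_{811^1}, F_{811^2}, F_{811^4}.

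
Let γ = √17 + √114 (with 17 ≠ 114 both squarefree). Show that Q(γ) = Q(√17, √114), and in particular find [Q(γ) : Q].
[Q(γ) : Q] = 4 (equivalently, Q(γ) = Q(√17, √114))

Obviously Q(γ) ⊆ Q(√17, √114), and [Q(√17, √114):Q] = 4 (since 17, 114 are distinct squarefree integers > 1 with 1938 not a perfect square). To show equality we compute the minimal polynomial of γ. From γ = √17 + √114: γ^2 = 17 + 2√(1938) + 114 = 131 + 2√(1938), so γ^2 - 131 = 2√(1938); squaring, (γ^2 - 131)^2 = 4·1938, i.e. γ^4 - 262γ^2 + 17161 - 7752 = 0, i.e. γ^4 - 262γ^2 + 9409 = 0. So γ is a root of x^4 - 262x^2 + 9409. This polynomial is irreducible over Q: it has no rational root (each ±√17 ± √114 is irrational), and any factorization into two quadratics over Q would force √(1938) ∈ Q (pairing opposite roots) or √17, √114 ∈ Q (other pairings), all impossible. Hence [Q(γ):Q] = 4 = [Q(√17, √114):Q], so Q(γ) = Q(√17, √114).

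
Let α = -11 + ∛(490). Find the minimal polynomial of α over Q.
m_α(x) = x^3 + 33x^2 + 363x + 841

Set β = α + 11 = ∛(490), so β^3 = 490. Then (α + 11)^3 - 490 = 0, i.e. α is a root of g(x) = (x + 11)^3 - 490 = x^3 + 33x^2 + 363x + 841. Since g(x) = h(x + 11) where h(x) = x^3 - 490, and h is irreducible over Q (because 490 is not a perfect cube, so h has no rational root, and a monic cubic with no rational root is irreducible), g is also irreducible (irreducibility is preserved under the substitution x → x + 11). Hence m_α(x) = x^3 + 33x^2 + 363x + 841.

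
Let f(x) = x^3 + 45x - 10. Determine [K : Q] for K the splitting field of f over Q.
[K : Q] = 6

By the rational root test, any rational root of the monic integer polynomial f(x) = x^3 + 45x - 10 must be an integer dividing the constant term -10, i.e. one of ±{1, 2, 5, 10}. Evaluating: f(1) = 36, f(-1) = -56, f(2) = 88, f(-2) = -108, f(5) = 340, f(-5) = -360, f(10) = 1440, f(-10) = -1460; none is 0, so f has no rational root and is therefore irreducible over Q (a cubic with no linear factor over a field is irreducible). For an irreducible cubic, the Galois group is A_3 or S_3 according as the discriminant disc(f) = -4a^3 - 27b^2 = -4·(45)^3 - 27·(-10)^2 = -367200 is or is not a square in Q. Here disc(f) = -367200 is not a perfect square in Q, so the Galois group of f over Q is not contained in A_3 and must be all of S_3. The splitting field has degree |S_3| = 6 over Q, so [K : Q] = 6.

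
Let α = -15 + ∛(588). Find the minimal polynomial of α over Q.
m_α(x) = x^3 + 45x^2 + 675x + 2787

Set β = α + 15 = ∛(588), so β^3 = 588. Then (α + 15)^3 - 588 = 0, i.e. α is a root of g(x) = (x + 15)^3 - 588 = x^3 + 45x^2 + 675x + 2787. Since g(x) = h(x + 15) where h(x) = x^3 - 588, and h is irreducible over Q (because 588 is not a perfect cube, so h has no rational root, and a monic cubic with no rational root is irreducible), g is also irreducible (irreducibility is preserved under the substitution x → x + 15). Hence m_α(x) = x^3 + 45x^2 + 675x + 2787.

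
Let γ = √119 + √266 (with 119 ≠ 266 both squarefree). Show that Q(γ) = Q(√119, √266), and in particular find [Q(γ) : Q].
[Q(γ) : Q] = 4 (equivalently, Q(γ) = Q(√119, √266))

Obviously Q(γ) ⊆ Q(√119, √266), and [Q(√119, √266):Q] = 4 (since 119, 266 are distinct squarefree integers > 1 with 31654 not a perfect square). To show equality we compute the minimal polynomial of γ. From γ = √119 + √266: γ^2 = 119 + 2√(31654) + 266 = 385 + 2√(31654), so γ^2 - 385 = 2√(31654); squaring, (γ^2 - 385)^2 = 4·31654, i.e. γ^4 - 770γ^2 + 148225 - 126616 = 0, i.e. γ^4 - 770γ^2 + 21609 = 0. So γ is a root of x^4 - 770x^2 + 21609. This polynomial is irreducible over Q: it has no rational root (each ±√119 ± √266 is irrational), and any factorization into two quadratics over Q would force √(31654) ∈ Q (pairing opposite roots) or √119, √266 ∈ Q (other pairings), all impossible. Hence [Q(γ):Q] = 4 = [Q(√119, √266):Q], so Q(γ) = Q(√119, √266).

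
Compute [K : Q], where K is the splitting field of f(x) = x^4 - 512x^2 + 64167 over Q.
[K : Q] = 4

Solving the quadratic in x^2: x^2 = (512 ± √(512^2 - 4·64167))/2 = (512 ± √5476)/2 = (512 ± 74)/2, giving x^2 = 293 or x^2 = 219. So f(x) = (x^2 - 293)(x^2 - 219) and the roots of f are ±√293, ±√219. Hence the splitting field is K = Q(√293, √219). Since 293 and 219 are distinct squarefree integers > 1, their product 64167 is not a perfect square, so √219 ∉ Q(√293). By the tower law [K:Q] = [Q(√293,√219):Q(√293)] · [Q(√293):Q] = 2 · 2 = 4.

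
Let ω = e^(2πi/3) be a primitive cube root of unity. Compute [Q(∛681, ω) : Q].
[Q(∛681, ω) : Q] = 6

[Q(∛681):Q] = 3 (min poly x^3 - 681, irreducible since 681 is not a perfect cube). [Q(ω):Q] = 2 (min poly x^2 + x + 1). Since Q(∛681) ⊂ R and ω ∉ R, we have ω ∉ Q(∛681), so x^2 + x + 1 remains irreducible over Q(∛681) and [Q(∛681, ω) : Q(∛681)] = 2. By the tower law, [Q(∛681, ω) : Q] = 3 · 2 = 6. (In fact Q(∛681, ω) is the splitting field of x^3 - 681 over Q.)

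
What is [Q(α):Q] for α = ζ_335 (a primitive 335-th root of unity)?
[Q(α):Q] = 264

The minimal polynomial of ζ_335 over Q is the 335-th cyclotomic polynomial Φ_335(x), which is irreducible over Q and has degree φ(335) = 264. Hence [Q(α):Q] = φ(335) = 264.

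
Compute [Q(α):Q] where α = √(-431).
[Q(α):Q] = 2

[Q(α):Q] equals the degree of the minimal polynomial of α. Here α^2 = -431 and x^2 + 431 is irreducible (d = -431 is squarefree, ≠ 1, hence not a square), so deg(m_α) = 2. Thus [Q(α):Q] = 2.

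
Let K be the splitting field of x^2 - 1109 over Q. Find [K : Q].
[K : Q] = 2

f(x) = x^2 - 1109 factors as (x - √1109)(x + √1109). The splitting field is K = Q(√1109). Since 1109 is squarefree and > 1, it is not a perfect square, so x^2 - 1109 is irreducible over Q and [Q(√1109) : Q] = 2. Hence [K : Q] = 2.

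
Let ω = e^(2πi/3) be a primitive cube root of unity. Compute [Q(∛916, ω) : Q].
[Q(∛916, ω) : Q] = 6

[Q(∛916):Q] = 3 (min poly x^3 - 916, irreducible since 916 is not a perfect cube). [Q(ω):Q] = 2 (min poly x^2 + x + 1). Since Q(∛916) ⊂ R and ω ∉ R, we have ω ∉ Q(∛916), so x^2 + x + 1 remains irreducible over Q(∛916) and [Q(∛916, ω) : Q(∛916)] = 2. By the tower law, [Q(∛916, ω) : Q] = 3 · 2 = 6. (In fact Q(∛916, ω) is the splitting field of x^3 - 916 over Q.)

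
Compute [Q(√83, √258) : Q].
[Q(√83, √258) : Q] = 4

[Q(√83):Q] = 2 (min poly x^2 - 83, irreducible since 83 is squarefree > 1). For the top step, suppose √258 ∈ Q(√83), say √258 = c + d√83 with c, d ∈ Q. Squaring: 258 = c^2 + 83d^2 + 2cd√83. Since √83 ∉ Q this forces 2cd = 0. If d = 0 then √258 = c ∈ Q, contradicting 258 squarefree > 1. If c = 0 then 258 = 83d^2, so 83·258 = (83d)^2 is a perfect square in Q — but 83·258 = 21414 is not a perfect square (since 83 and 258 are distinct squarefree integers). Contradiction. Hence √258 ∉ Q(√83), so x^2 - 258 stays irreducible over Q(√83) and [Q(√83, √258) : Q(√83)] = 2. By the tower law, [Q(√83, √258) : Q] = 2 · 2 = 4.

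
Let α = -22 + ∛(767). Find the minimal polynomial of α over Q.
m_α(x) = x^3 + 66x^2 + 1452x + 9881

Set β = α + 22 = ∛(767), so β^3 = 767. Then (α + 22)^3 - 767 = 0, i.e. α is a root of g(x) = (x + 22)^3 - 767 = x^3 + 66x^2 + 1452x + 9881. Since g(x) = h(x + 22) where h(x) = x^3 - 767, and h is irreducible over Q (because 767 is not a perfect cube, so h has no rational root, and a monic cubic with no rational root is irreducible), g is also irreducible (irreducibility is preserved under the substitution x → x + 22). Hence m_α(x) = x^3 + 66x^2 + 1452x + 9881.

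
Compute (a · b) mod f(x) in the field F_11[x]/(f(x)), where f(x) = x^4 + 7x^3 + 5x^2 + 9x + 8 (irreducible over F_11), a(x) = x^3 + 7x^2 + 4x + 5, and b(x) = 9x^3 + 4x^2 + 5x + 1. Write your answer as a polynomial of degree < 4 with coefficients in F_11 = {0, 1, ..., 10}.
a · b ≡ 2x^3 + 3x^2 + 4 (mod f(x))

Multiply in F_11[x]: a(x)·b(x) = (x^3 + 7x^2 + 4x + 5)·(9x^3 + 4x^2 + 5x + 1) = 9x^6 + x^5 + 3x^4 + 9x^3 + 3x^2 + 7x + 5. This has degree ≥ 4, so divide by f(x) over F_11: 9x^6 + x^5 + 3x^4 + 9x^3 + 3x^2 + 7x + 5 = (9x^2 + 4x + 7)·(x^4 + 7x^3 + 5x^2 + 9x + 8) + (2x^3 + 3x^2 + 4). Hence a·b ≡ 2x^3 + 3x^2 + 4 (mod f). (F_11[x]/(f) is a field with 11^4 = 14641 elements since f is irreducible of degree 4.)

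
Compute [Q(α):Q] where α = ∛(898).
[Q(α):Q] = 3

The minimal polynomial of α is x^3 - 898, irreducible over Q since 898 is not a perfect cube (so x^3 - 898 has no rational root). Hence [Q(α):Q] = deg(m_α) = 3.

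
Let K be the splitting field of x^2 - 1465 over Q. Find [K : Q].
[K : Q] = 2

f(x) = x^2 - 1465 factors as (x - √1465)(x + √1465). The splitting field is K = Q(√1465). Since 1465 is squarefree and > 1, it is not a perfect square, so x^2 - 1465 is irreducible over Q and [Q(√1465) : Q] = 2. Hence [K : Q] = 2.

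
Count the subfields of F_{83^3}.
F_{83^3} has 2 subfields

The subfields of F_{p^n} are exactly the fields F_{p^d} for d | n (each is the fixed field of the unique index-d subgroup of Gal(F_{p^n}/F_p) ≅ Z/nZ). The divisors of n = 3 are {1, 3}, giving 2 subfields: F_{83^1}, F_{83^3}.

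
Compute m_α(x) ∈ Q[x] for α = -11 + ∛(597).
m_α(x) = x^3 + 33x^2 + 363x + 734

Set β = α + 11 = ∛(597), so β^3 = 597. Then (α + 11)^3 - 597 = 0, i.e. α is a root of g(x) = (x + 11)^3 - 597 = x^3 + 33x^2 + 363x + 734. Since g(x) = h(x + 11) where h(x) = x^3 - 597, and h is irreducible over Q (because 597 is not a perfect cube, so h has no rational root, and a monic cubic with no rational root is irreducible), g is also irreducible (irreducibility is preserved under the substitution x → x + 11). Hence m_α(x) = x^3 + 33x^2 + 363x + 734.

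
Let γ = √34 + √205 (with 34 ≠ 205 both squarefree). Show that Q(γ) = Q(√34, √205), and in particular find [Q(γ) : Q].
[Q(γ) : Q] = 4 (equivalently, Q(γ) = Q(√34, √205))

Obviously Q(γ) ⊆ Q(√34, √205), and [Q(√34, √205):Q] = 4 (since 34, 205 are distinct squarefree integers > 1 with 6970 not a perfect square). To show equality we compute the minimal polynomial of γ. From γ = √34 + √205: γ^2 = 34 + 2√(6970) + 205 = 239 + 2√(6970), so γ^2 - 239 = 2√(6970); squaring, (γ^2 - 239)^2 = 4·6970, i.e. γ^4 - 478γ^2 + 57121 - 27880 = 0, i.e. γ^4 - 478γ^2 + 29241 = 0. So γ is a root of x^4 - 478x^2 + 29241. This polynomial is irreducible over Q: it has no rational root (each ±√34 ± √205 is irrational), and any factorization into two quadratics over Q would force √(6970) ∈ Q (pairing opposite roots) or √34, √205 ∈ Q (other pairings), all impossible. Hence [Q(γ):Q] = 4 = [Q(√34, √205):Q], so Q(γ) = Q(√34, √205).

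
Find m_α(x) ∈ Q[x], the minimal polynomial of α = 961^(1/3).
m_α(x) = x^3 - 961

α satisfies α^3 = 961, so x^3 - 961 annihilates α. By the rational root test, a rational root p/q (in lowest terms) of x^3 - 961 would satisfy p^3 = 961 q^3, forcing q = 1 and p^3 = 961; but 961 is not a perfect cube, contradiction. A monic cubic over Q with no rational root is irreducible (any nontrivial factorization would include a linear factor). Hence x^3 - 961 is the minimal polynomial of α, and in particular [Q(α):Q] = 3.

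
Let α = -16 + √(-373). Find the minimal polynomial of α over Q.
m_α(x) = x^2 + 32x + 629

From α + 16 = √(-373), squaring gives (α + 16)^2 = -373, i.e. α^2 + 32α + 256 = -373, so α^2 + 32α + 629 = 0. The discriminant of x^2 + 32x + 629 is (32)^2 - 4·(629) = 1024 - 2516 = -1492, and 4·(-373) is not a perfect square in Q since -373 is squarefree and ≠ 1. Hence x^2 + 32x + 629 is irreducible over Q and is the minimal polynomial of α.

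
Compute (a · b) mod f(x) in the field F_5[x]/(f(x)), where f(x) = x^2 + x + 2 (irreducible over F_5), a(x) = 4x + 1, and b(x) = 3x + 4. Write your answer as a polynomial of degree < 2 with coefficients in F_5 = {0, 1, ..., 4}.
a · b ≡ 2x (mod f(x))

Multiply in F_5[x]: a(x)·b(x) = (4x + 1)·(3x + 4) = 2x^2 + 4x + 4. This has degree ≥ 2, so divide by f(x) over F_5: 2x^2 + 4x + 4 = (2)·(x^2 + x + 2) + (2x). Hence a·b ≡ 2x (mod f). (F_5[x]/(f) is a field with 5^2 = 25 elements since f is irreducible of degree 2.)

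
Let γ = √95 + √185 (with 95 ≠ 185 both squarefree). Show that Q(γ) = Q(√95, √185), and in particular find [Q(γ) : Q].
[Q(γ) : Q] = 4 (equivalently, Q(γ) = Q(√95, √185))

Obviously Q(γ) ⊆ Q(√95, √185), and [Q(√95, √185):Q] = 4 (since 95, 185 are distinct squarefree integers > 1 with 17575 not a perfect square). To show equality we compute the minimal polynomial of γ. From γ = √95 + √185: γ^2 = 95 + 2√(17575) + 185 = 280 + 2√(17575), so γ^2 - 280 = 2√(17575); squaring, (γ^2 - 280)^2 = 4·17575, i.e. γ^4 - 560γ^2 + 78400 - 70300 = 0, i.e. γ^4 - 560γ^2 + 8100 = 0. So γ is a root of x^4 - 560x^2 + 8100. This polynomial is irreducible over Q: it has no rational root (each ±√95 ± √185 is irrational), and any factorization into two quadratics over Q would force √(17575) ∈ Q (pairing opposite roots) or √95, √185 ∈ Q (other pairings), all impossible. Hence [Q(γ):Q] = 4 = [Q(√95, √185):Q], so Q(γ) = Q(√95, √185).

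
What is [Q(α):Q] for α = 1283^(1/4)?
[Q(α):Q] = 4

α is a root of x^4 - 1283. By Eisenstein's criterion at the prime p = 1283 (which divides the constant term 1283 but p^2 = 1646089 does not, since 1283 is squarefree), x^4 - 1283 is irreducible over Q. Hence [Q(α):Q] = 4.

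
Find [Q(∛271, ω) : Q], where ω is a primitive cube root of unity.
[Q(∛271, ω) : Q] = 6

[Q(∛271):Q] = 3 (min poly x^3 - 271, irreducible since 271 is not a perfect cube). [Q(ω):Q] = 2 (min poly x^2 + x + 1). Since Q(∛271) ⊂ R and ω ∉ R, we have ω ∉ Q(∛271), so x^2 + x + 1 remains irreducible over Q(∛271) and [Q(∛271, ω) : Q(∛271)] = 2. By the tower law, [Q(∛271, ω) : Q] = 3 · 2 = 6. (In fact Q(∛271, ω) is the splitting field of x^3 - 271 over Q.)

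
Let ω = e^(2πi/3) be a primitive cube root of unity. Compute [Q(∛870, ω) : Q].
[Q(∛870, ω) : Q] = 6

[Q(∛870):Q] = 3 (min poly x^3 - 870, irreducible since 870 is not a perfect cube). [Q(ω):Q] = 2 (min poly x^2 + x + 1). Since Q(∛870) ⊂ R and ω ∉ R, we have ω ∉ Q(∛870), so x^2 + x + 1 remains irreducible over Q(∛870) and [Q(∛870, ω) : Q(∛870)] = 2. By the tower law, [Q(∛870, ω) : Q] = 3 · 2 = 6. (In fact Q(∛870, ω) is the splitting field of x^3 - 870 over Q.)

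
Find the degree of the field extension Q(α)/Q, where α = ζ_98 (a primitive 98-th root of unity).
[Q(α):Q] = 42

The minimal polynomial of ζ_98 over Q is the 98-th cyclotomic polynomial Φ_98(x), which is irreducible over Q and has degree φ(98) = 42. Hence [Q(α):Q] = φ(98) = 42.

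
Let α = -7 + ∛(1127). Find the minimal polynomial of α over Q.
m_α(x) = x^3 + 21x^2 + 147x - 784

Set β = α + 7 = ∛(1127), so β^3 = 1127. Then (α + 7)^3 - 1127 = 0, i.e. α is a root of g(x) = (x + 7)^3 - 1127 = x^3 + 21x^2 + 147x - 784. Since g(x) = h(x + 7) where h(x) = x^3 - 1127, and h is irreducible over Q (because 1127 is not a perfect cube, so h has no rational root, and a monic cubic with no rational root is irreducible), g is also irreducible (irreducibility is preserved under the substitution x → x + 7). Hence m_α(x) = x^3 + 21x^2 + 147x - 784.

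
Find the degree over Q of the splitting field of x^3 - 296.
[K : Q] = 6

The roots of x^3 - 296 are ∛296, ω∛296, ω^2∛296 where ω = e^(2πi/3) is a primitive cube root of unity, so K = Q(∛296, ω). Now [Q(∛296):Q] = 3 (since 296 is not a perfect cube, x^3 - 296 is irreducible) and [Q(ω):Q] = 2. Both 2 and 3 divide [K:Q], and [K:Q] ≤ 3·2 = 6, so [K:Q] = 6. (Equivalently: Q(∛296) ⊂ R but ω ∉ R, so [K : Q(∛296)] = 2.)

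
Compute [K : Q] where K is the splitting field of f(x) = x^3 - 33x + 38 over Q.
[K : Q] = 6

By the rational root test, any rational root of the monic integer polynomial f(x) = x^3 - 33x + 38 must be an integer dividing the constant term 38, i.e. one of ±{1, 2, 19, 38}. Evaluating: f(1) = 6, f(-1) = 70, f(2) = -20, f(-2) = 96, f(19) = 6270, f(-19) = -6194, f(38) = 53656, f(-38) = -53580; none is 0, so f has no rational root and is therefore irreducible over Q (a cubic with no linear factor over a field is irreducible). For an irreducible cubic, the Galois group is A_3 or S_3 according as the discriminant disc(f) = -4a^3 - 27b^2 = -4·(-33)^3 - 27·(38)^2 = 104760 is or is not a square in Q. Here disc(f) = 104760 is not a perfect square in Q, so the Galois group of f over Q is not contained in A_3 and must be all of S_3. The splitting field has degree |S_3| = 6 over Q, so [K : Q] = 6.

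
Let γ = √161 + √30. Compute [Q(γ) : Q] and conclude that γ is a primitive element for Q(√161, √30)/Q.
[Q(γ) : Q] = 4 (equivalently, Q(γ) = Q(√161, √30))

Obviously Q(γ) ⊆ Q(√161, √30), and [Q(√161, √30):Q] = 4 (since 161, 30 are distinct squarefree integers > 1 with 4830 not a perfect square). To show equality we compute the minimal polynomial of γ. From γ = √161 + √30: γ^2 = 161 + 2√(4830) + 30 = 191 + 2√(4830), so γ^2 - 191 = 2√(4830); squaring, (γ^2 - 191)^2 = 4·4830, i.e. γ^4 - 382γ^2 + 36481 - 19320 = 0, i.e. γ^4 - 382γ^2 + 17161 = 0. So γ is a root of x^4 - 382x^2 + 17161. This polynomial is irreducible over Q: it has no rational root (each ±√161 ± √30 is irrational), and any factorization into two quadratics over Q would force √(4830) ∈ Q (pairing opposite roots) or √161, √30 ∈ Q (other pairings), all impossible. Hence [Q(γ):Q] = 4 = [Q(√161, √30):Q], so Q(γ) = Q(√161, √30).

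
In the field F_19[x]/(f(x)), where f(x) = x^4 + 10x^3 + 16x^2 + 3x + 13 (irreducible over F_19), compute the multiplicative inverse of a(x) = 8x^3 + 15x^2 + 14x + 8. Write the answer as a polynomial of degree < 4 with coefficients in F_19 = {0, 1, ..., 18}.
a(x)^(-1) ≡ 15x^3 + 10x^2 + 13x + 6 (mod f(x))

Since f is irreducible over F_19, F_19[x]/(f) is a field and a(x) ≠ 0 has an inverse. Apply the extended Euclidean algorithm to f(x) and a(x) in F_19[x]: f(x) = (12x + 12)·a(x) + (10x^2 + 5x + 12);  a(x) = (16x + 3)·(10x^2 + 5x + 12) + (16x + 10);  (10x^2 + 5x + 12) = (3x + 2)·(16x + 10) + (11). The last nonzero remainder is the constant 11 = gcd(f, a) in F_19. Back-substituting through the division chain expresses 11 = s(x)·a(x) + t(x)·f(x) with s(x) ≡ 13x^3 + 15x^2 + 10x + 9 (mod f), so (13x^3 + 15x^2 + 10x + 9)·a(x) ≡ 11 (mod f). Multiplying by 11^(-1) ≡ 7 in F_19 gives a(x)^(-1) ≡ 7·(13x^3 + 15x^2 + 10x + 9) ≡ 15x^3 + 10x^2 + 13x + 6 (mod f). Check: (8x^3 + 15x^2 + 14x + 8)·(15x^3 + 10x^2 + 13x + 6) = 6x^6 + x^5 + 8x^4 + 9x^3 + 10x^2 + 17x + 10 ≡ 1 (mod x^4 + 10x^3 + 16x^2 + 3x + 13).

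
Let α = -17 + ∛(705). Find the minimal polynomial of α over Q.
m_α(x) = x^3 + 51x^2 + 867x + 4208

Set β = α + 17 = ∛(705), so β^3 = 705. Then (α + 17)^3 - 705 = 0, i.e. α is a root of g(x) = (x + 17)^3 - 705 = x^3 + 51x^2 + 867x + 4208. Since g(x) = h(x + 17) where h(x) = x^3 - 705, and h is irreducible over Q (because 705 is not a perfect cube, so h has no rational root, and a monic cubic with no rational root is irreducible), g is also irreducible (irreducibility is preserved under the substitution x → x + 17). Hence m_α(x) = x^3 + 51x^2 + 867x + 4208.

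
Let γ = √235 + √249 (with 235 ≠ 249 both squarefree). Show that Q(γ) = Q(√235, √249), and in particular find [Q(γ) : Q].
[Q(γ) : Q] = 4 (equivalently, Q(γ) = Q(√235, √249))

Obviously Q(γ) ⊆ Q(√235, √249), and [Q(√235, √249):Q] = 4 (since 235, 249 are distinct squarefree integers > 1 with 58515 not a perfect square). To show equality we compute the minimal polynomial of γ. From γ = √235 + √249: γ^2 = 235 + 2√(58515) + 249 = 484 + 2√(58515), so γ^2 - 484 = 2√(58515); squaring, (γ^2 - 484)^2 = 4·58515, i.e. γ^4 - 968γ^2 + 234256 - 234060 = 0, i.e. γ^4 - 968γ^2 + 196 = 0. So γ is a root of x^4 - 968x^2 + 196. This polynomial is irreducible over Q: it has no rational root (each ±√235 ± √249 is irrational), and any factorization into two quadratics over Q would force √(58515) ∈ Q (pairing opposite roots) or √235, √249 ∈ Q (other pairings), all impossible. Hence [Q(γ):Q] = 4 = [Q(√235, √249):Q], so Q(γ) = Q(√235, √249).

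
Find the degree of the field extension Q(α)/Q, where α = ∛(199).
[Q(α):Q] = 3

The minimal polynomial of α is x^3 - 199, irreducible over Q since 199 is not a perfect cube (so x^3 - 199 has no rational root). Hence [Q(α):Q] = deg(m_α) = 3.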